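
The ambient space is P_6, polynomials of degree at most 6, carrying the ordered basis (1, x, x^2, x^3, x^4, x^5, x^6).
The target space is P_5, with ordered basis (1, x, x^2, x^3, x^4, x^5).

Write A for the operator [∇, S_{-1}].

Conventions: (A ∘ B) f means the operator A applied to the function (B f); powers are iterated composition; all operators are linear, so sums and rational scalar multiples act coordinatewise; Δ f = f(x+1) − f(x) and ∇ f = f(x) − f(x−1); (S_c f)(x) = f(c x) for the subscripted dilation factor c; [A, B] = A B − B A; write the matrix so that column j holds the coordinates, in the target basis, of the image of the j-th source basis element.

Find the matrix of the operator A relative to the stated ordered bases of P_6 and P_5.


the matrix is [[0, -2, 0, -2, 0, -2, 0]; [0, 0, 4, 0, 8, 0, 12]; [0, 0, 0, -6, 0, -20, 0]; [0, 0, 0, 0, 8, 0, 40]; [0, 0, 0, 0, 0, -10, 0]; [0, 0, 0, 0, 0, 0, 12]] (rows listed top to bottom)

image of 1: 0
image of x: -2
image of x^2: 4x
image of x^3: -6x^2 - 2
image of x^4: 8x^3 + 8x
image of x^5: -10x^4 - 20x^2 - 2
image of x^6: 12x^5 + 40x^3 + 12x
each image's coordinates form column j of the matrix


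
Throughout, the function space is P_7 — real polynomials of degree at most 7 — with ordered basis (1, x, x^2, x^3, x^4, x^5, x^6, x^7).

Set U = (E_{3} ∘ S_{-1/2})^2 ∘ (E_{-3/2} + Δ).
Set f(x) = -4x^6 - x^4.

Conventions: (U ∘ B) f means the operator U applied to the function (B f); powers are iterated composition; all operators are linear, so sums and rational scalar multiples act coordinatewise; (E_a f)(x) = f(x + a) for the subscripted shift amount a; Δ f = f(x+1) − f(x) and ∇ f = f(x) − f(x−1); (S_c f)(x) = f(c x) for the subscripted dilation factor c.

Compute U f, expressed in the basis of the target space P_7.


the image equals g(x) = -(1/1024)x^6 + (15/512)x^5 - (1099/1024)x^4 + (3525/256)x^3 - (98967/1024)x^2 + (182023/512)x - 556637/1024

E_{-3/2} f = -4x^6 + 36x^5 - 136x^4 + 276x^3 - (1269/4)x^2 + (783/4)x - 405/8
Δ f = -24x^5 - 60x^4 - 84x^3 - 66x^2 - 28x - 5
(E_{-3/2} + Δ) f = -4x^6 + 12x^5 - 196x^4 + 192x^3 - (1533/4)x^2 + (671/4)x - 445/8
S_{-1/2} (E_{-3/2} + Δ) f = -(1/16)x^6 - (3/8)x^5 - (49/4)x^4 - 24x^3 - (1533/16)x^2 - (671/8)x - 445/8
E_{3} S_{-1/2} (E_{-3/2} + Δ) f = -(1/16)x^6 - (3/2)x^5 - (421/16)x^4 - (477/2)x^3 - (2301/2)x^2 - (11491/4)x - 5893/2
S_{-1/2} (E_{3} ∘ S_{-1/2}) (E_{-3/2} + Δ) f = -(1/1024)x^6 + (3/64)x^5 - (421/256)x^4 + (477/16)x^3 - (2301/8)x^2 + (11491/8)x - 5893/2
E_{3} S_{-1/2} (E_{3} ∘ S_{-1/2}) (E_{-3/2} + Δ) f = -(1/1024)x^6 + (15/512)x^5 - (1099/1024)x^4 + (3525/256)x^3 - (98967/1024)x^2 + (182023/512)x - 556637/1024


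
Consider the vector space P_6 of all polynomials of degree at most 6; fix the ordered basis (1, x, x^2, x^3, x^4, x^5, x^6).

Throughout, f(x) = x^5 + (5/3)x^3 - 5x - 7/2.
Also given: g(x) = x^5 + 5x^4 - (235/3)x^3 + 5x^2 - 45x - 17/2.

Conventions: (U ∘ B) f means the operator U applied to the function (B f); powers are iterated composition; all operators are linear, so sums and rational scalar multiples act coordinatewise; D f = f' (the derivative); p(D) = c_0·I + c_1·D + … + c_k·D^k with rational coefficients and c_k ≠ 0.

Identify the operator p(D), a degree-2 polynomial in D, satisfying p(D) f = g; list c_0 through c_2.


c_0 = 1, c_1 = 1, c_2 = -4

D^0 f = x^5 + (5/3)x^3 - 5x - 7/2
D^1 f = 5x^4 + 5x^2 - 5
D^2 f = 20x^3 + 10x
matching coefficients of g against c_0 f + c_1 Df + … from the top degree down determines the c_i
solution: c_0 = 1, c_1 = 1, c_2 = -4


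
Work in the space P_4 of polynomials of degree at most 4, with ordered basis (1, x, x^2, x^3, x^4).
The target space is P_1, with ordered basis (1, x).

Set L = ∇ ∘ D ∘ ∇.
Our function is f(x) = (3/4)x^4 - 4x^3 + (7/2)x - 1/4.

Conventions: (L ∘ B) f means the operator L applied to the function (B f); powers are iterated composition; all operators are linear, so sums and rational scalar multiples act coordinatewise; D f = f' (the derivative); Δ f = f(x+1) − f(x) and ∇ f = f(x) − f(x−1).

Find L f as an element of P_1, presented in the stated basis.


the result is g(x) = 18x - 42

∇ f = 3x^3 - (33/2)x^2 + 15x - 5/4
D ∇ f = 9x^2 - 33x + 15
∇ D ∇ f = 18x - 42


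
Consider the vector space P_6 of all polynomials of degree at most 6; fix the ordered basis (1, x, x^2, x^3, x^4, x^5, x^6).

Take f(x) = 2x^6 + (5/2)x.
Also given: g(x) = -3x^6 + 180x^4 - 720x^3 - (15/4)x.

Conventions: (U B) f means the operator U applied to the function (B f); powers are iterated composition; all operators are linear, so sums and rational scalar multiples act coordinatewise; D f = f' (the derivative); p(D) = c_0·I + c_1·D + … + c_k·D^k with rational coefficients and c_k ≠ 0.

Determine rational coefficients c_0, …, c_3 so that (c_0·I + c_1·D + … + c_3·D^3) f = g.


D^0 f = 2x^6 + (5/2)x
D^1 f = 12x^5 + 5/2
D^2 f = 60x^4
D^3 f = 240x^3
matching coefficients of g against c_0 f + c_1 Df + … from the top degree down determines the c_i
solution: c_0 = -3/2, c_1 = 0, c_2 = 3, c_3 = -3

p(D) = -(3/2)·I + 3·D^2 − 3·D^3, i.e. c_0 = -3/2, c_1 = 0, c_2 = 3, c_3 = -3


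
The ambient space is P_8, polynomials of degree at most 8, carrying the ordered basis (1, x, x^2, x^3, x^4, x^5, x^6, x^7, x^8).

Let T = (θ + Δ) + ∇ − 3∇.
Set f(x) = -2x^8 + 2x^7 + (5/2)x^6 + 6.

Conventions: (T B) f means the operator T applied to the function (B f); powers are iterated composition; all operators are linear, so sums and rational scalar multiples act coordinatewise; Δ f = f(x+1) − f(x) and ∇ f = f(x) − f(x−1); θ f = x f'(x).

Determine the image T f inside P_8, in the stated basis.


θ f = -16x^8 + 14x^7 + 15x^6
Δ f = -16x^7 - 42x^6 - 55x^5 - (65/2)x^4 + 8x^3 + (47/2)x^2 + 13x + 5/2
(θ + Δ) f = -16x^8 - 2x^7 - 27x^6 - 55x^5 - (65/2)x^4 + 8x^3 + (47/2)x^2 + 13x + 5/2
∇ f = -16x^7 + 70x^6 - 139x^5 + (345/2)x^4 - 132x^3 + (121/2)x^2 - 15x + 3/2
∇ f = -16x^7 + 70x^6 - 139x^5 + (345/2)x^4 - 132x^3 + (121/2)x^2 - 15x + 3/2
(-3∇) f = 48x^7 - 210x^6 + 417x^5 - (1035/2)x^4 + 396x^3 - (363/2)x^2 + 45x - 9/2
((θ + Δ) + ∇ − 3∇) f = -16x^8 + 30x^7 - 167x^6 + 223x^5 - (755/2)x^4 + 272x^3 - (195/2)x^2 + 43x - 1/2

g(x) = -16x^8 + 30x^7 - 167x^6 + 223x^5 - (755/2)x^4 + 272x^3 - (195/2)x^2 + 43x - 1/2


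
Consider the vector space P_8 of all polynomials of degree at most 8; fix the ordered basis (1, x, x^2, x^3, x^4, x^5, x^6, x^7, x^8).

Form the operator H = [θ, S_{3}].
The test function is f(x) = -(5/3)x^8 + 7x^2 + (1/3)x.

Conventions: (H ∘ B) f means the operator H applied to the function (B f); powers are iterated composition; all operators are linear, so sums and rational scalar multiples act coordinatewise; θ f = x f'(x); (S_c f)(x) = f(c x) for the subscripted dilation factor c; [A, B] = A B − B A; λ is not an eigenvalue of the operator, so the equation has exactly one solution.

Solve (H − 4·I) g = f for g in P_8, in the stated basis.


g(x) = (5/12)x^8 - (7/4)x^2 - (1/12)x

write g with unknown coordinates in the stated basis and equate coefficients in (H − 4·I) g = f
solving from the highest basis element down gives g = (5/12)x^8 - (7/4)x^2 - (1/12)x
check: H g = 0
so H g − 4·g = -(5/3)x^8 + 7x^2 + (1/3)x = f ✓


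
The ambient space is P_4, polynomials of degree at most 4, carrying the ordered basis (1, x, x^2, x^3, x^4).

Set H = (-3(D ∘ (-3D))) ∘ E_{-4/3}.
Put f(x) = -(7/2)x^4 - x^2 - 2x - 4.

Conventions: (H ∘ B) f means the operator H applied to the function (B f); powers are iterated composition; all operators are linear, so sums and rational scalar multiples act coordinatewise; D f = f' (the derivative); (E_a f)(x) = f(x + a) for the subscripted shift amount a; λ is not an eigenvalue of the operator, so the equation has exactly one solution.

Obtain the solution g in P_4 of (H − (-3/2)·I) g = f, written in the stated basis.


g(x) = -(7/3)x^4 + (502/3)x^2 - (1348/3)x - 1712

write g with unknown coordinates in the stated basis and equate coefficients in (H − (-3/2)·I) g = f
solving from the highest basis element down gives g = -(7/3)x^4 + (502/3)x^2 - (1348/3)x - 1712
check: H g = -252x^2 + 672x + 2564
so H g − (-3/2)·g = -(7/2)x^4 - x^2 - 2x - 4 = f ✓


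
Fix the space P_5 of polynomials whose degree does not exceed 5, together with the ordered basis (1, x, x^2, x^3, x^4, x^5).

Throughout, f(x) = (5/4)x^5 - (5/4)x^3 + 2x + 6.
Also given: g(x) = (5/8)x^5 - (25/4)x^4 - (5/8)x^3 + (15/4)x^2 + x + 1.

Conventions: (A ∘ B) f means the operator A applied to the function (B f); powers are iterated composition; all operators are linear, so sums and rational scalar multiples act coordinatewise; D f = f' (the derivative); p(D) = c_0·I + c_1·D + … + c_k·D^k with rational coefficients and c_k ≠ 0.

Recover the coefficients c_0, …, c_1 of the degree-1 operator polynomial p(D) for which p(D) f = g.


D^0 f = (5/4)x^5 - (5/4)x^3 + 2x + 6
D^1 f = (25/4)x^4 - (15/4)x^2 + 2
matching coefficients of g against c_0 f + c_1 Df + … from the top degree down determines the c_i
solution: c_0 = 1/2, c_1 = -1

c_0 = 1/2, c_1 = -1


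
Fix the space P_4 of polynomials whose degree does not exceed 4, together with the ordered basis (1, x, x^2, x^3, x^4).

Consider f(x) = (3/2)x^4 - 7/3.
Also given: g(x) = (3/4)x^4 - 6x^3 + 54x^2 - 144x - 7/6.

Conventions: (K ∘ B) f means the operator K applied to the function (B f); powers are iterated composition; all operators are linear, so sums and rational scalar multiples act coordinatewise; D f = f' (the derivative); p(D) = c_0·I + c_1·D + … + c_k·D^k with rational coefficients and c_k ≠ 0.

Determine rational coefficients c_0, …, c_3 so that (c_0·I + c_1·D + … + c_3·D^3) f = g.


p(D) = (1/2)·I − D + 3·D^2 − 4·D^3, i.e. c_0 = 1/2, c_1 = -1, c_2 = 3, c_3 = -4

D^0 f = (3/2)x^4 - 7/3
D^1 f = 6x^3
D^2 f = 18x^2
D^3 f = 36x
matching coefficients of g against c_0 f + c_1 Df + … from the top degree down determines the c_i
solution: c_0 = 1/2, c_1 = -1, c_2 = 3, c_3 = -4


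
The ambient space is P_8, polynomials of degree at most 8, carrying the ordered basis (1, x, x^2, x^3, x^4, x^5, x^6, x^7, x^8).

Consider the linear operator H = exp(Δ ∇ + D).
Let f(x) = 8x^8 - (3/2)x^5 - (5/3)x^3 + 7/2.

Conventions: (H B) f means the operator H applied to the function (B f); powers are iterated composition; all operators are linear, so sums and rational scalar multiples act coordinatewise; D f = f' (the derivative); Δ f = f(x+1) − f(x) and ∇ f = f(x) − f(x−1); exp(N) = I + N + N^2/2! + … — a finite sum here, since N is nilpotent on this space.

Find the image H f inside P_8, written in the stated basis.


order-1 term: 64x^7 + 448x^6 + (2225/2)x^4 - 30x^3 + 443x^2 - 25x + 16
order-2 term: 224x^6 + 2688x^5 + 6720x^4 + 4465x^3 + 13350x^2 + 801x + 1991
order-3 term: 448x^5 + 6720x^4 + 26880x^3 + 33585x^2 + 26790x + 41389/3
order-4 term: 560x^4 + 8960x^3 + 40320x^2 + (116465/2)x + 26850
order-5 term: 448x^3 + 6720x^2 + 26880x + 55997/2
order-6 term: 224x^2 + 2688x + 6720
order-7 term: 64x + 448
order-8 term: 8
the series for exp(Δ ∇ + D) f terminates at order 8
exp(Δ ∇ + D) f = 8x^8 + 64x^7 + 672x^6 + (6269/2)x^5 + (30225/2)x^4 + (122164/3)x^3 + 94642x^2 + (230861/2)x + 233494/3

the result is g(x) = 8x^8 + 64x^7 + 672x^6 + (6269/2)x^5 + (30225/2)x^4 + (122164/3)x^3 + 94642x^2 + (230861/2)x + 233494/3


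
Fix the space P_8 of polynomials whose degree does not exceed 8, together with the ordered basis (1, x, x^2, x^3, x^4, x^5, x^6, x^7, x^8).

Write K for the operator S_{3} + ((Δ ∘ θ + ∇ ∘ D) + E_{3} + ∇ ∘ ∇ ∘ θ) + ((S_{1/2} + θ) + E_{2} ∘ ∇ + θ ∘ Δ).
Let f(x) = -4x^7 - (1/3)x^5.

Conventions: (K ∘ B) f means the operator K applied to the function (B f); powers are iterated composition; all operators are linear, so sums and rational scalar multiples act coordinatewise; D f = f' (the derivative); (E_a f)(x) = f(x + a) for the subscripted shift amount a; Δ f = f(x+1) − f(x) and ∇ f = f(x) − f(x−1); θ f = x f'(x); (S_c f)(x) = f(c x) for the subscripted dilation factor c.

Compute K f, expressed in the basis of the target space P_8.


the image equals g(x) = -(280961/32)x^7 - 476x^6 - (330529/96)x^5 - (65/3)x^4 - (87680/3)x^3 - (17216/3)x^2 - (105040/3)x - 17308/3

S_{3} f = -8748x^7 - 81x^5
θ f = -28x^7 - (5/3)x^5
Δ θ f = -196x^6 - 588x^5 - (2965/3)x^4 - (2990/3)x^3 - (1814/3)x^2 - (613/3)x - 89/3
D f = -28x^6 - (5/3)x^4
∇ D f = -168x^5 + 420x^4 - (1700/3)x^3 + 430x^2 - (524/3)x + 89/3
(Δ ∘ θ + ∇ ∘ D) f = -196x^6 - 756x^5 - (1705/3)x^4 - (4690/3)x^3 - (524/3)x^2 - 379x
E_{3} f = -4x^7 - 84x^6 - (2269/3)x^5 - 3785x^4 - 11370x^3 - 20502x^2 - 20547x - 8829
θ f = -28x^7 - (5/3)x^5
∇ θ f = -196x^6 + 588x^5 - (2965/3)x^4 + (2990/3)x^3 - (1814/3)x^2 + (613/3)x - 89/3
∇ ∇ θ f = -1176x^5 + 5880x^4 - (41260/3)x^3 + 17740x^2 - (36806/3)x + 3578
((Δ ∘ θ + ∇ ∘ D) + E_{3} + ∇ ∘ ∇ ∘ θ) f = -4x^7 - 280x^6 - (8065/3)x^5 + (4580/3)x^4 - (80060/3)x^3 - (8810/3)x^2 - (99584/3)x - 5251
S_{1/2} f = -(1/32)x^7 - (1/96)x^5
θ f = -28x^7 - (5/3)x^5
(S_{1/2} + θ) f = -(897/32)x^7 - (161/96)x^5
∇ f = -28x^6 + 84x^5 - (425/3)x^4 + (430/3)x^3 - (262/3)x^2 + (89/3)x - 13/3
E_{2} ∇ f = -28x^6 - 252x^5 - (2945/3)x^4 - 2110x^3 - (7882/3)x^2 - 1789x - 1555/3
Δ f = -28x^6 - 84x^5 - (425/3)x^4 - (430/3)x^3 - (262/3)x^2 - (89/3)x - 13/3
θ Δ f = -168x^6 - 420x^5 - (1700/3)x^4 - 430x^3 - (524/3)x^2 - (89/3)x
((S_{1/2} + θ) + E_{2} ∘ ∇ + θ ∘ Δ) f = -(897/32)x^7 - 196x^6 - (64673/96)x^5 - (4645/3)x^4 - 2540x^3 - 2802x^2 - (5456/3)x - 1555/3
(S_{3} + ((Δ ∘ θ + ∇ ∘ D) + E_{3} + ∇ ∘ ∇ ∘ θ) + ((S_{1/2} + θ) + E_{2} ∘ ∇ + θ ∘ Δ)) f = -(280961/32)x^7 - 476x^6 - (330529/96)x^5 - (65/3)x^4 - (87680/3)x^3 - (17216/3)x^2 - (105040/3)x - 17308/3


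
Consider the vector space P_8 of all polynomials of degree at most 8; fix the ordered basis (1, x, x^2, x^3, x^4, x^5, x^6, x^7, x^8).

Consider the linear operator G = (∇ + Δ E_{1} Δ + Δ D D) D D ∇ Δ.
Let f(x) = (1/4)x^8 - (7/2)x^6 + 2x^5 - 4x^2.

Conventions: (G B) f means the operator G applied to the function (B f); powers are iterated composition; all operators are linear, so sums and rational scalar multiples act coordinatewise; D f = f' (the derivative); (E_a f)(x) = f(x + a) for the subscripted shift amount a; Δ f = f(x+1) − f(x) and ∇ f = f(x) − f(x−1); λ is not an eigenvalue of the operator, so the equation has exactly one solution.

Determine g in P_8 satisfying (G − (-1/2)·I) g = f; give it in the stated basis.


g(x) = (1/2)x^8 - 7x^6 + 4x^5 - 6720x^3 - 10088x^2 - 120960x - 100080

write g with unknown coordinates in the stated basis and equate coefficients in (G − (-1/2)·I) g = f
solving from the highest basis element down gives g = (1/2)x^8 - 7x^6 + 4x^5 - 6720x^3 - 10088x^2 - 120960x - 100080
check: G g = 3360x^3 + 5040x^2 + 60480x + 50040
so G g − (-1/2)·g = (1/4)x^8 - (7/2)x^6 + 2x^5 - 4x^2 = f ✓


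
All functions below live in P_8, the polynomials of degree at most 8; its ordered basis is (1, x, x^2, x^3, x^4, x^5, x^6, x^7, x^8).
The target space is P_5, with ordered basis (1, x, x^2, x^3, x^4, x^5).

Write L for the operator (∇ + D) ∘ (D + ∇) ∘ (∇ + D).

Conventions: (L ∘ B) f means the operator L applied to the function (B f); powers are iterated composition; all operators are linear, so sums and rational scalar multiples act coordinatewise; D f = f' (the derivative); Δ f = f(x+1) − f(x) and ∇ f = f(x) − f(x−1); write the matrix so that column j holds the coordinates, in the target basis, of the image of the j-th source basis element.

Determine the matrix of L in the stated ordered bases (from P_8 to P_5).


the matrix is [[0, 0, 0, 48, -144, 420, -1170, 3234, -8988]; [0, 0, 0, 0, 192, -720, 2520, -8190, 25872]; [0, 0, 0, 0, 0, 480, -2160, 8820, -32760]; [0, 0, 0, 0, 0, 0, 960, -5040, 23520]; [0, 0, 0, 0, 0, 0, 0, 1680, -10080]; [0, 0, 0, 0, 0, 0, 0, 0, 2688]] (rows listed top to bottom)

image of 1: 0
image of x: 0
image of x^2: 0
image of x^3: 48
image of x^4: 192x - 144
image of x^5: 480x^2 - 720x + 420
image of x^6: 960x^3 - 2160x^2 + 2520x - 1170
image of x^7: 1680x^4 - 5040x^3 + 8820x^2 - 8190x + 3234
image of x^8: 2688x^5 - 10080x^4 + 23520x^3 - 32760x^2 + 25872x - 8988
each image's coordinates form column j of the matrix


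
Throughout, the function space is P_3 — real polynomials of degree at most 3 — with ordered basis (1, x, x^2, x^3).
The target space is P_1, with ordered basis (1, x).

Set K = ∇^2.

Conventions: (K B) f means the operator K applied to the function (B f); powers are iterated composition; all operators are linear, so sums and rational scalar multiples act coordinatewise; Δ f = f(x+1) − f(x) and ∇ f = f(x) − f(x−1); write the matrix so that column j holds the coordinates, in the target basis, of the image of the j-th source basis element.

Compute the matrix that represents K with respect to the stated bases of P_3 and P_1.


image of 1: 0
image of x: 0
image of x^2: 2
image of x^3: 6x - 6
each image's coordinates form column j of the matrix

the matrix is [[0, 0, 2, -6]; [0, 0, 0, 6]] (rows listed top to bottom)


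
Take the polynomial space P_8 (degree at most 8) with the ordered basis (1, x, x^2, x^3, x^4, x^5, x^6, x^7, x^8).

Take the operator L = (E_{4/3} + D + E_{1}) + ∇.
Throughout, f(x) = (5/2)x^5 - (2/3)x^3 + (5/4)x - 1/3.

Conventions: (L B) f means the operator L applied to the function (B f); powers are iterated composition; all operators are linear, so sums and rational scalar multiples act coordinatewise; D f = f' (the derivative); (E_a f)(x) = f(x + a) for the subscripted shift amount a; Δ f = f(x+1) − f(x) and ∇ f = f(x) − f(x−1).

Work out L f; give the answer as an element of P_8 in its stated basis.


the image equals g(x) = 5x^5 + (325/6)x^4 + (388/9)x^3 + (2716/27)x^2 + (6229/162)x + 16885/972

E_{4/3} f = (5/2)x^5 + (50/3)x^4 + (394/9)x^3 + (1528/27)x^2 + (12053/324)x + 2500/243
D f = (25/2)x^4 - 2x^2 + 5/4
E_{1} f = (5/2)x^5 + (25/2)x^4 + (73/3)x^3 + 23x^2 + (47/4)x + 11/4
(E_{4/3} + D + E_{1}) f = 5x^5 + (125/3)x^4 + (613/9)x^3 + (2095/27)x^2 + (3965/81)x + 3472/243
∇ f = (25/2)x^4 - 25x^3 + 23x^2 - (21/2)x + 37/12
((E_{4/3} + D + E_{1}) + ∇) f = 5x^5 + (325/6)x^4 + (388/9)x^3 + (2716/27)x^2 + (6229/162)x + 16885/972


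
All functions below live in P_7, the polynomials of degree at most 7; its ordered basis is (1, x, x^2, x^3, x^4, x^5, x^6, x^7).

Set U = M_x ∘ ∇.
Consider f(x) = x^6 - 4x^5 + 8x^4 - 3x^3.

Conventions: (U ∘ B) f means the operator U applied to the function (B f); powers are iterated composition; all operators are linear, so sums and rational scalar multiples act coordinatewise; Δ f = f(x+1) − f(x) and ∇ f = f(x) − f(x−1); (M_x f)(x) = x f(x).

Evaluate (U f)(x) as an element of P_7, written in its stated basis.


∇ f = 6x^5 - 35x^4 + 92x^3 - 112x^2 + 67x - 16
M_x ∇ f = 6x^6 - 35x^5 + 92x^4 - 112x^3 + 67x^2 - 16x

the result is g(x) = 6x^6 - 35x^5 + 92x^4 - 112x^3 + 67x^2 - 16x


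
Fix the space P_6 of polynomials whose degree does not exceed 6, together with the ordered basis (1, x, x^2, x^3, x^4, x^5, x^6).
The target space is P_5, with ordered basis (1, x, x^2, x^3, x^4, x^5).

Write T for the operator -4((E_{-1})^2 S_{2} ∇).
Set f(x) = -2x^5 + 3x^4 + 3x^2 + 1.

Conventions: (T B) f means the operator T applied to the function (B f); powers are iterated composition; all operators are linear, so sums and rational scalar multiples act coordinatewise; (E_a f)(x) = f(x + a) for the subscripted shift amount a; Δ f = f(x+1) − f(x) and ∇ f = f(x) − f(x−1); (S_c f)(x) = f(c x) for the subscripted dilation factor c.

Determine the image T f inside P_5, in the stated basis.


∇ f = -10x^4 + 32x^3 - 38x^2 + 28x - 8
S_{2} ∇ f = -160x^4 + 256x^3 - 152x^2 + 56x - 8
E_{-1} S_{2} ∇ f = -160x^4 + 896x^3 - 1880x^2 + 1768x - 632
E_{-1} E_{-1} S_{2} ∇ f = -160x^4 + 1536x^3 - 5528x^2 + 8856x - 5336
(-4((E_{-1})^2 S_{2} ∇)) f = 640x^4 - 6144x^3 + 22112x^2 - 35424x + 21344

the result is g(x) = 640x^4 - 6144x^3 + 22112x^2 - 35424x + 21344


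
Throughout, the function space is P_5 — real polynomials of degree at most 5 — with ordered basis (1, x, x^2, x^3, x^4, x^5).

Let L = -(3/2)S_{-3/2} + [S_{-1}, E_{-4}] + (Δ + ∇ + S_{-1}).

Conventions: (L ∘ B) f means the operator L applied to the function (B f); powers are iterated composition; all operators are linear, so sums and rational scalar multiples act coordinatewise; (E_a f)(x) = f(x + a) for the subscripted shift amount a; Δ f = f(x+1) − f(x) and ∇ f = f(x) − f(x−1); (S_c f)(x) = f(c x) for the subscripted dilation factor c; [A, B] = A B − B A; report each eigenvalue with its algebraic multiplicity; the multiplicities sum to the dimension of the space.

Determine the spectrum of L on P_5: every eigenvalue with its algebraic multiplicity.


image of 1: -1/2
image of x: (5/4)x - 6
image of x^2: -(19/8)x^2 + 20x
image of x^3: (65/16)x^3 - 18x^2 - 126
image of x^4: -(211/32)x^4 + 40x^3 + 520x
image of x^5: (665/64)x^5 - 30x^4 - 1260x^2 - 2046
the matrix is upper triangular; its diagonal is (-1/2, 5/4, -19/8, 65/16, -211/32, 665/64)
for a triangular matrix the eigenvalues are the diagonal entries, with algebraic multiplicity their repetition count

λ = -211/32 (multiplicity 1), λ = -19/8 (multiplicity 1), λ = -1/2 (multiplicity 1), λ = 5/4 (multiplicity 1), λ = 65/16 (multiplicity 1), λ = 665/64 (multiplicity 1)


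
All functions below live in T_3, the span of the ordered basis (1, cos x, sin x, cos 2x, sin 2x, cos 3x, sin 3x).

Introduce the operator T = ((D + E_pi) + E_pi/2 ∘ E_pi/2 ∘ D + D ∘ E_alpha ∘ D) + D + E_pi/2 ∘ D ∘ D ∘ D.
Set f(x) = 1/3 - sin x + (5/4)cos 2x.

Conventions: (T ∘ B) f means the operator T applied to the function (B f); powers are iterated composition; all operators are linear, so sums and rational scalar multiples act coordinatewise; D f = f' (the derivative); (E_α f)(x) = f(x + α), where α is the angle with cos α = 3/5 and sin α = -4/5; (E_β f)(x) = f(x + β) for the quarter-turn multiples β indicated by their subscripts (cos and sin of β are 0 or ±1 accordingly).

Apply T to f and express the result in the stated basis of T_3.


D f = -cos x - (5/2)sin 2x
E_pi f = 1/3 + sin x + (5/4)cos 2x
(D + E_pi) f = 1/3 - cos x + sin x + (5/4)cos 2x - (5/2)sin 2x
D f = -cos x - (5/2)sin 2x
E_pi/2 D f = sin x + (5/2)sin 2x
E_pi/2 E_pi/2 D f = cos x - (5/2)sin 2x
D f = -cos x - (5/2)sin 2x
E_alpha D f = -(3/5)cos x - (4/5)sin x + (12/5)cos 2x + (7/10)sin 2x
D E_alpha D f = -(4/5)cos x + (3/5)sin x + (7/5)cos 2x - (24/5)sin 2x
((D + E_pi) + E_pi/2 ∘ E_pi/2 ∘ D + D ∘ E_alpha ∘ D) f = 1/3 - (4/5)cos x + (8/5)sin x + (53/20)cos 2x - (49/5)sin 2x
D f = -cos x - (5/2)sin 2x
D f = -cos x - (5/2)sin 2x
D D f = sin x - 5cos 2x
D D D f = cos x + 10sin 2x
E_pi/2 (D ∘ D ∘ D) f = -sin x - 10sin 2x
(((D + E_pi) + E_pi/2 ∘ E_pi/2 ∘ D + D ∘ E_alpha ∘ D) + D + E_pi/2 ∘ D ∘ D ∘ D) f = 1/3 - (9/5)cos x + (3/5)sin x + (53/20)cos 2x - (223/10)sin 2x

the result is g(x) = 1/3 - (9/5)cos x + (3/5)sin x + (53/20)cos 2x - (223/10)sin 2x


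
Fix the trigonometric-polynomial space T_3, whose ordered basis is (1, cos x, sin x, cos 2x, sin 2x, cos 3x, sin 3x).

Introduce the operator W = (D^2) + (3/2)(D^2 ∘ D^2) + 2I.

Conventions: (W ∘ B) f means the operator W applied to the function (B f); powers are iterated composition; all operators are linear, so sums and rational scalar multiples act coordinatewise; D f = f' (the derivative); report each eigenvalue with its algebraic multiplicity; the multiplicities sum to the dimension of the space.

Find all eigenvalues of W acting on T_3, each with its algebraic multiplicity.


image of 1: 2
image of cos x: (5/2)cos x
image of sin x: (5/2)sin x
image of cos 2x: 22cos 2x
image of sin 2x: 22sin 2x
image of cos 3x: (229/2)cos 3x
image of sin 3x: (229/2)sin 3x
the matrix is diagonal; its diagonal is (2, 5/2, 5/2, 22, 22, 229/2, 229/2)
for a triangular matrix the eigenvalues are the diagonal entries, with algebraic multiplicity their repetition count

λ = 2 (multiplicity 1), λ = 5/2 (multiplicity 2), λ = 22 (multiplicity 2), λ = 229/2 (multiplicity 2)


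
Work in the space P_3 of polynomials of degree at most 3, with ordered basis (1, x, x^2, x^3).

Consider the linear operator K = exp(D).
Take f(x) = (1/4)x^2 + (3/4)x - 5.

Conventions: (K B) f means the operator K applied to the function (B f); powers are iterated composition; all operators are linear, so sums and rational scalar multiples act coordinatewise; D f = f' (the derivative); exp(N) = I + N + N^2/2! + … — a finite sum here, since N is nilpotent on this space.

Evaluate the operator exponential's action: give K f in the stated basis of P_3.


order-1 term: (1/2)x + 3/4
order-2 term: 1/4
the series for exp(D) f terminates at order 2
exp(D) f = (1/4)x^2 + (5/4)x - 4

the image equals g(x) = (1/4)x^2 + (5/4)x - 4


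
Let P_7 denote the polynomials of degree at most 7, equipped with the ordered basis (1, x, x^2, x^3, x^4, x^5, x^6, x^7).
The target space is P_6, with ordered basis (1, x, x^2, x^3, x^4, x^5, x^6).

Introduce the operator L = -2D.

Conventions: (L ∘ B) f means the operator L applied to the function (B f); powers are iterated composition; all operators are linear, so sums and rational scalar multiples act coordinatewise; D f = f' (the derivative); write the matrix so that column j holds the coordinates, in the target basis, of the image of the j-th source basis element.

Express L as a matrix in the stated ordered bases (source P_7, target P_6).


image of 1: 0
image of x: -2
image of x^2: -4x
image of x^3: -6x^2
image of x^4: -8x^3
image of x^5: -10x^4
image of x^6: -12x^5
image of x^7: -14x^6
each image's coordinates form column j of the matrix

the matrix is [[0, -2, 0, 0, 0, 0, 0, 0]; [0, 0, -4, 0, 0, 0, 0, 0]; [0, 0, 0, -6, 0, 0, 0, 0]; [0, 0, 0, 0, -8, 0, 0, 0]; [0, 0, 0, 0, 0, -10, 0, 0]; [0, 0, 0, 0, 0, 0, -12, 0]; [0, 0, 0, 0, 0, 0, 0, -14]] (rows listed top to bottom)


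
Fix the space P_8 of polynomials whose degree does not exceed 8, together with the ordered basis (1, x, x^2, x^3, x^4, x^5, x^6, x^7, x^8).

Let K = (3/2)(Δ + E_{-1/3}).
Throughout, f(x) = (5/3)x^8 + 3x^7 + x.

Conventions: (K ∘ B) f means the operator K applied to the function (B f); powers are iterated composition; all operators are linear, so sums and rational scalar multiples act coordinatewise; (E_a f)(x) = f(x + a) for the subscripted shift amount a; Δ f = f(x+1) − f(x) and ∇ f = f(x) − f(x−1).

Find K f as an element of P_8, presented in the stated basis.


Δ f = (40/3)x^7 + (203/3)x^6 + (469/3)x^5 + (665/3)x^4 + (595/3)x^3 + (329/3)x^2 + (103/3)x + 17/3
E_{-1/3} f = (5/3)x^8 - (13/9)x^7 - (49/27)x^6 + (287/81)x^5 - (595/243)x^4 + (665/729)x^3 - (427/2187)x^2 + (6710/6561)x - 6583/19683
(Δ + E_{-1/3}) f = (5/3)x^8 + (107/9)x^7 + (1778/27)x^6 + (12950/81)x^5 + (53270/243)x^4 + (145250/729)x^3 + (239414/2187)x^2 + (231971/6561)x + 104954/19683
((3/2)(Δ + E_{-1/3})) f = (5/2)x^8 + (107/6)x^7 + (889/9)x^6 + (6475/27)x^5 + (26635/81)x^4 + (72625/243)x^3 + (119707/729)x^2 + (231971/4374)x + 52477/6561

the image equals g(x) = (5/2)x^8 + (107/6)x^7 + (889/9)x^6 + (6475/27)x^5 + (26635/81)x^4 + (72625/243)x^3 + (119707/729)x^2 + (231971/4374)x + 52477/6561


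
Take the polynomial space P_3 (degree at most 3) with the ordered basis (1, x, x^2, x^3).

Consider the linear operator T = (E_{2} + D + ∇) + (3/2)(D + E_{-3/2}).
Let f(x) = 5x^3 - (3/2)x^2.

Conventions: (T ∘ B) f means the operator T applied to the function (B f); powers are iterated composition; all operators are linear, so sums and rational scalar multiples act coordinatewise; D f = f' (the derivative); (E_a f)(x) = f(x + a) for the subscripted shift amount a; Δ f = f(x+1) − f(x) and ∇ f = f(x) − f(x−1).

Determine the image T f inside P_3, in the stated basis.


g(x) = (25/2)x^3 + 45x^2 + (687/8)x + 81/8

E_{2} f = 5x^3 + (57/2)x^2 + 54x + 34
D f = 15x^2 - 3x
∇ f = 15x^2 - 18x + 13/2
(E_{2} + D + ∇) f = 5x^3 + (117/2)x^2 + 33x + 81/2
D f = 15x^2 - 3x
E_{-3/2} f = 5x^3 - 24x^2 + (153/4)x - 81/4
(D + E_{-3/2}) f = 5x^3 - 9x^2 + (141/4)x - 81/4
((3/2)(D + E_{-3/2})) f = (15/2)x^3 - (27/2)x^2 + (423/8)x - 243/8
((E_{2} + D + ∇) + (3/2)(D + E_{-3/2})) f = (25/2)x^3 + 45x^2 + (687/8)x + 81/8


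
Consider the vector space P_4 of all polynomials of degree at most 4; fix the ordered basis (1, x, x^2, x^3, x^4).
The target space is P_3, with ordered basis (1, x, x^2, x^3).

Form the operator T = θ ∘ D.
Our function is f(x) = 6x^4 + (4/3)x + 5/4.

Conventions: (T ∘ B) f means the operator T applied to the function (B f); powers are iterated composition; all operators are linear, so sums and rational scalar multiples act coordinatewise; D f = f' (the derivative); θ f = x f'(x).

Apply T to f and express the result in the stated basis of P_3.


D f = 24x^3 + 4/3
θ D f = 72x^3

g(x) = 72x^3


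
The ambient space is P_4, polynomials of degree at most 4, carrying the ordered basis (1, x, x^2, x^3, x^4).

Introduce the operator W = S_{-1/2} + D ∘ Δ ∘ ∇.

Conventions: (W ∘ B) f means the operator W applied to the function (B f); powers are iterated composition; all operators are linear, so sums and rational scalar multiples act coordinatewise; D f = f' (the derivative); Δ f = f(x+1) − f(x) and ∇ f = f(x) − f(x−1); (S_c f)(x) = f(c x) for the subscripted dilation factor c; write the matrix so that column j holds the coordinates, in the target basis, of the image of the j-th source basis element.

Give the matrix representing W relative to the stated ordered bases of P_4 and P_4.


the matrix is [[1, 0, 0, 6, 0]; [0, -1/2, 0, 0, 24]; [0, 0, 1/4, 0, 0]; [0, 0, 0, -1/8, 0]; [0, 0, 0, 0, 1/16]] (rows listed top to bottom)

image of 1: 1
image of x: -(1/2)x
image of x^2: (1/4)x^2
image of x^3: -(1/8)x^3 + 6
image of x^4: (1/16)x^4 + 24x
each image's coordinates form column j of the matrix


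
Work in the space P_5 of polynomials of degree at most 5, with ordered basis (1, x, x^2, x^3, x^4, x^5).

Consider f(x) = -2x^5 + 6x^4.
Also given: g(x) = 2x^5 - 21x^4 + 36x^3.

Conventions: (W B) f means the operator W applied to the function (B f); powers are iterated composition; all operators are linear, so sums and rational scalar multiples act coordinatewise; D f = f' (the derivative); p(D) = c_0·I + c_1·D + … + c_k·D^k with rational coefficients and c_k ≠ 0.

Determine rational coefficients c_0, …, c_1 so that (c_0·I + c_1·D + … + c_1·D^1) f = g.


p(D) = -I + (3/2)·D, i.e. c_0 = -1, c_1 = 3/2

D^0 f = -2x^5 + 6x^4
D^1 f = -10x^4 + 24x^3
matching coefficients of g against c_0 f + c_1 Df + … from the top degree down determines the c_i
solution: c_0 = -1, c_1 = 3/2


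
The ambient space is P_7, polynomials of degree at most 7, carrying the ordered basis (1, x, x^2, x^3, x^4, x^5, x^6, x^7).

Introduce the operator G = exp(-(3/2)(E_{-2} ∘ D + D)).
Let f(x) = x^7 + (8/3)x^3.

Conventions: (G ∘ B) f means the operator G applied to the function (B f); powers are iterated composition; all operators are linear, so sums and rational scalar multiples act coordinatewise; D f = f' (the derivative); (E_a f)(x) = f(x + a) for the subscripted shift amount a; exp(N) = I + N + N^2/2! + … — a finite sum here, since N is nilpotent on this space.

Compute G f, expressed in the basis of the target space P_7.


the image equals g(x) = x^7 - 21x^6 + 315x^5 - 3465x^4 + (81593/3)x^3 - 147507x^2 + 500529x - 805239

order-1 term: -21x^6 + 126x^5 - 630x^4 + 1680x^3 - 2544x^2 + 2064x - 720
order-2 term: 189x^5 - 1890x^4 + 11340x^3 - 37800x^2 + 68112x - 51552
order-3 term: -945x^4 + 11340x^3 - 68040x^2 + 204120x - 249552
order-4 term: 2835x^3 - 34020x^2 + 170100x - 317520
order-5 term: -5103x^2 + 51030x - 153090
order-6 term: 5103x - 30618
order-7 term: -2187
the series for exp(-(3/2)(E_{-2} ∘ D + D)) f terminates at order 7
exp(-(3/2)(E_{-2} ∘ D + D)) f = x^7 - 21x^6 + 315x^5 - 3465x^4 + (81593/3)x^3 - 147507x^2 + 500529x - 805239


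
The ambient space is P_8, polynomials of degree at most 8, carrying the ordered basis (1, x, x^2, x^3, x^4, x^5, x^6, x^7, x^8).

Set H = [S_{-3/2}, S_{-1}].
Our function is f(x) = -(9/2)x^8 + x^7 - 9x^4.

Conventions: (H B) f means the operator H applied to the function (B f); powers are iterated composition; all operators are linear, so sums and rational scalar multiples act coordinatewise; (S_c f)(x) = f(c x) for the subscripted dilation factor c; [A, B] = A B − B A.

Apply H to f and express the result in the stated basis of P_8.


the image equals g(x) = 0

S_{-1} f = -(9/2)x^8 - x^7 - 9x^4
S_{-3/2} S_{-1} f = -(59049/512)x^8 + (2187/128)x^7 - (729/16)x^4
S_{-3/2} f = -(59049/512)x^8 - (2187/128)x^7 - (729/16)x^4
S_{-1} S_{-3/2} f = -(59049/512)x^8 + (2187/128)x^7 - (729/16)x^4
[S_{-3/2}, S_{-1}] f = 0


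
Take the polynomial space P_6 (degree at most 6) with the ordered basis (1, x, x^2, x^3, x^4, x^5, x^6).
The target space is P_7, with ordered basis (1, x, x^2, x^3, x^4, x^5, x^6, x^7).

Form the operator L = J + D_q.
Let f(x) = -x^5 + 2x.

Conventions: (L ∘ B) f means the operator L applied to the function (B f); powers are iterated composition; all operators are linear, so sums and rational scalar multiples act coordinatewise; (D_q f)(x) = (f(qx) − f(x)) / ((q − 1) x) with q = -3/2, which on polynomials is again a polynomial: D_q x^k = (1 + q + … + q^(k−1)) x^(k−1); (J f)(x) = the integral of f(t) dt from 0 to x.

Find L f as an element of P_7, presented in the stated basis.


J f = -(1/6)x^6 + x^2
D_q f = -(55/16)x^4 + 2
(J + D_q) f = -(1/6)x^6 - (55/16)x^4 + x^2 + 2

g(x) = -(1/6)x^6 - (55/16)x^4 + x^2 + 2


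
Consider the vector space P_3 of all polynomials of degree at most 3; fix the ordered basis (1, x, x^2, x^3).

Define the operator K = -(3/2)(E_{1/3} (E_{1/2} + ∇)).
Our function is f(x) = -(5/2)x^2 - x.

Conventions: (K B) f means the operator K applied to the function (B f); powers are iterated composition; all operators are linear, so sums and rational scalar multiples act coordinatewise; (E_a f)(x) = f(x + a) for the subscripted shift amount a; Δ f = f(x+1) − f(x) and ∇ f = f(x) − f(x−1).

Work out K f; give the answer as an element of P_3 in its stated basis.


E_{1/2} f = -(5/2)x^2 - (7/2)x - 9/8
∇ f = -5x + 3/2
(E_{1/2} + ∇) f = -(5/2)x^2 - (17/2)x + 3/8
E_{1/3} (E_{1/2} + ∇) f = -(5/2)x^2 - (61/6)x - 197/72
(-(3/2)(E_{1/3} (E_{1/2} + ∇))) f = (15/4)x^2 + (61/4)x + 197/48

the image equals g(x) = (15/4)x^2 + (61/4)x + 197/48


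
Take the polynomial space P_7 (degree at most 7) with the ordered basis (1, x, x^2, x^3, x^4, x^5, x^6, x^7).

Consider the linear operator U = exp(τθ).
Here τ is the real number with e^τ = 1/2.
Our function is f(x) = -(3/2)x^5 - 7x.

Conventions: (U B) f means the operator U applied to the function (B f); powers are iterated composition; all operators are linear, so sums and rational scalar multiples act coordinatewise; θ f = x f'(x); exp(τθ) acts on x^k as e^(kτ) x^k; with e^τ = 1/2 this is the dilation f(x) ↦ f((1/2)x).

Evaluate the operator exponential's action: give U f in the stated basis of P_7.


g(x) = -(3/64)x^5 - (7/2)x

exp(τθ) x^k = e^(kτ) x^k; with e^τ = 1/2 this sends x^k to (1/2)^k x^k
x ↦ 1/2 x
x^5 ↦ 1/32 x^5
applying this coordinatewise to f: exp(τθ) f = -(3/64)x^5 - (7/2)x


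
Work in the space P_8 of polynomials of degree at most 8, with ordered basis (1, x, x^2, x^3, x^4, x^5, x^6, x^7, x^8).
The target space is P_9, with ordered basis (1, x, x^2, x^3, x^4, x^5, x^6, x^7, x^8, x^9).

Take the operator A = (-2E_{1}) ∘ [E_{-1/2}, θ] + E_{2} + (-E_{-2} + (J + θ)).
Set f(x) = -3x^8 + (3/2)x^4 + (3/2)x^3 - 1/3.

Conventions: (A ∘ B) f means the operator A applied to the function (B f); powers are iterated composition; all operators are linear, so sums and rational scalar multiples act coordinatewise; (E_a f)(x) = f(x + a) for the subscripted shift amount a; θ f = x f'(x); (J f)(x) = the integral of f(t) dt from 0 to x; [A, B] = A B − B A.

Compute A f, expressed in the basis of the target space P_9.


the image equals g(x) = -(1/3)x^9 - 24x^8 - 120x^7 - 84x^6 - (28137/10)x^5 - (789/8)x^4 - 10770x^3 + (63/4)x^2 - (145007/24)x + 411/16

θ f = -24x^8 + 6x^4 + (9/2)x^3
E_{-1/2} θ f = -24x^8 + 96x^7 - 168x^6 + 168x^5 - 99x^4 + (69/2)x^3 - (33/4)x^2 + (15/8)x - 9/32
E_{-1/2} f = -3x^8 + 12x^7 - 21x^6 + 21x^5 - (93/8)x^4 + (15/4)x^3 - (21/16)x^2 + (9/16)x - 337/768
θ E_{-1/2} f = -24x^8 + 84x^7 - 126x^6 + 105x^5 - (93/2)x^4 + (45/4)x^3 - (21/8)x^2 + (9/16)x
[E_{-1/2}, θ] f = 12x^7 - 42x^6 + 63x^5 - (105/2)x^4 + (93/4)x^3 - (45/8)x^2 + (21/16)x - 9/32
E_{1} [E_{-1/2}, θ] f = 12x^7 + 42x^6 + 63x^5 + (105/2)x^4 + (93/4)x^3 + (9/8)x^2 - (51/16)x - 27/32
(-2E_{1}) [E_{-1/2}, θ] f = -24x^7 - 84x^6 - 126x^5 - 105x^4 - (93/2)x^3 - (9/4)x^2 + (51/8)x + 27/16
E_{2} f = -3x^8 - 48x^7 - 336x^6 - 1344x^5 - (6717/2)x^4 - (10725/2)x^3 - 5331x^2 - 3006x - 2197/3
E_{-2} f = -3x^8 + 48x^7 - 336x^6 + 1344x^5 - (6717/2)x^4 + (10731/2)x^3 - 5349x^2 + 3042x - 2269/3
(-E_{-2}) f = 3x^8 - 48x^7 + 336x^6 - 1344x^5 + (6717/2)x^4 - (10731/2)x^3 + 5349x^2 - 3042x + 2269/3
J f = -(1/3)x^9 + (3/10)x^5 + (3/8)x^4 - (1/3)x
θ f = -24x^8 + 6x^4 + (9/2)x^3
(J + θ) f = -(1/3)x^9 - 24x^8 + (3/10)x^5 + (51/8)x^4 + (9/2)x^3 - (1/3)x
(-E_{-2} + (J + θ)) f = -(1/3)x^9 - 21x^8 - 48x^7 + 336x^6 - (13437/10)x^5 + (26919/8)x^4 - 5361x^3 + 5349x^2 - (9127/3)x + 2269/3
((-2E_{1}) ∘ [E_{-1/2}, θ] + E_{2} + (-E_{-2} + (J + θ))) f = -(1/3)x^9 - 24x^8 - 120x^7 - 84x^6 - (28137/10)x^5 - (789/8)x^4 - 10770x^3 + (63/4)x^2 - (145007/24)x + 411/16


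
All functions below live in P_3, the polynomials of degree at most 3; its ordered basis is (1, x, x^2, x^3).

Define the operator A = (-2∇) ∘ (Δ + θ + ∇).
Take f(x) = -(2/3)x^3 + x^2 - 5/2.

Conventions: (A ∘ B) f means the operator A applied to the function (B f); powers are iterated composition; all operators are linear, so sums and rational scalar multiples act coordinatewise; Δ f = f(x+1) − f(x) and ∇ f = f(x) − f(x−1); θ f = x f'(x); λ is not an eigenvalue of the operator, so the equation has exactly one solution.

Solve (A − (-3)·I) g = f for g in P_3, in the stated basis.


write g with unknown coordinates in the stated basis and equate coefficients in (A − (-3)·I) g = f
solving from the highest basis element down gives g = -(2/9)x^3 - x^2 - (28/9)x - 205/54
check: A g = 4x^2 + (28/3)x + 80/9
so A g − (-3)·g = -(2/3)x^3 + x^2 - 5/2 = f ✓

g(x) = -(2/9)x^3 - x^2 - (28/9)x - 205/54


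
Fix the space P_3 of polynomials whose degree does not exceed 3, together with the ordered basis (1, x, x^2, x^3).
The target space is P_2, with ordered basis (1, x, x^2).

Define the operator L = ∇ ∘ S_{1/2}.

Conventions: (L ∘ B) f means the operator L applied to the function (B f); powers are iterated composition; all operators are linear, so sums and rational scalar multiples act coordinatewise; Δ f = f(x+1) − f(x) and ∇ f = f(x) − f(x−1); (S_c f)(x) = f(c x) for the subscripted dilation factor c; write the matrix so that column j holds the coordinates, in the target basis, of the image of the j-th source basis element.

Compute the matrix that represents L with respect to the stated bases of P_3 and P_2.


the matrix is [[0, 1/2, -1/4, 1/8]; [0, 0, 1/2, -3/8]; [0, 0, 0, 3/8]] (rows listed top to bottom)

image of 1: 0
image of x: 1/2
image of x^2: (1/2)x - 1/4
image of x^3: (3/8)x^2 - (3/8)x + 1/8
each image's coordinates form column j of the matrix


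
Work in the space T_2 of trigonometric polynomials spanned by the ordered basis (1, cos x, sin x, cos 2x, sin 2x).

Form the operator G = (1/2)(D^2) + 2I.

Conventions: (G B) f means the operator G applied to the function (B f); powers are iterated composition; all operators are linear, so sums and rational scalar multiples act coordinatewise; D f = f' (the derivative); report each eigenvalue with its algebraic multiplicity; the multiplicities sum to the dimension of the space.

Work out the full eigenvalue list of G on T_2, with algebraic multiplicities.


image of 1: 2
image of cos x: (3/2)cos x
image of sin x: (3/2)sin x
image of cos 2x: 0
image of sin 2x: 0
the matrix is diagonal; its diagonal is (2, 3/2, 3/2, 0, 0)
for a triangular matrix the eigenvalues are the diagonal entries, with algebraic multiplicity their repetition count

λ = 0 (multiplicity 2), λ = 3/2 (multiplicity 2), λ = 2 (multiplicity 1)
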